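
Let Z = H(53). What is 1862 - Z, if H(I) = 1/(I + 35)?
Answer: 163855/88 ≈ 1862.0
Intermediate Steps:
H(I) = 1/(35 + I)
Z = 1/88 (Z = 1/(35 + 53) = 1/88 ≈ 0.011364)
1862 - Z = 1862 - 1*1/88 = 1862 - 1/88 = 163855/88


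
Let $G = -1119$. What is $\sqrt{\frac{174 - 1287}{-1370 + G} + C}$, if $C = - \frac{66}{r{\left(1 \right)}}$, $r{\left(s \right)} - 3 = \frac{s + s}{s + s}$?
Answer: $\frac{3 i \sqrt{44199662}}{4978} \approx 4.0066 i$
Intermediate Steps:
$r{\left(s \right)} = 4$ ($r{\left(s \right)} = 3 + \frac{s + s}{s + s} = 3 + \frac{2 s}{2 s} = 3 + 2 s \frac{1}{2 s} = 3 + 1 = 4$)
$C = - \frac{33}{2}$ ($C = - \frac{66}{4} = \left(-66\right) \frac{1}{4} = - \frac{33}{2} \approx -16.5$)
$\sqrt{\frac{174 - 1287}{-1370 + G} + C} = \sqrt{\frac{174 - 1287}{-1370 - 1119} - \frac{33}{2}} = \sqrt{- \frac{1113}{-2489} - \frac{33}{2}} = \sqrt{\left(-1113\right) \left(- \frac{1}{2489}\right) - \frac{33}{2}} = \sqrt{\frac{1113}{2489} - \frac{33}{2}} = \sqrt{- \frac{79911}{4978}} = \frac{3 i \sqrt{44199662}}{4978}$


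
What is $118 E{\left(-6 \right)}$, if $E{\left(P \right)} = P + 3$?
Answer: $-354$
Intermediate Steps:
$E{\left(P \right)} = 3 + P$
$118 E{\left(-6 \right)} = 118 \left(3 - 6\right) = 118 \left(-3\right) = -354$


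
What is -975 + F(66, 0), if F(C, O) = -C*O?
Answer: -975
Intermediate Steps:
F(C, O) = -C*O
-975 + F(66, 0) = -975 - 1*66*0 = -975 + 0 = -975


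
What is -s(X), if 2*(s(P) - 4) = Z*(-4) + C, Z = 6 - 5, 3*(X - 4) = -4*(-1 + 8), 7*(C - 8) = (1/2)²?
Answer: -337/56 ≈ -6.0179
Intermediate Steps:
C = 225/28 (C = 8 + (1/2)²/7 = 8 + (½)²/7 = 8 + (⅐)*(¼) = 8 + 1/28 = 225/28 ≈ 8.0357)
X = -16/3 (X = 4 + (-4*(-1 + 8))/3 = 4 + (-4*7)/3 = 4 + (⅓)*(-28) = 4 - 28/3 = -16/3 ≈ -5.3333)
Z = 1
s(P) = 337/56 (s(P) = 4 + (1*(-4) + 225/28)/2 = 4 + (-4 + 225/28)/2 = 4 + (½)*(113/28) = 4 + 113/56 = 337/56)
-s(X) = -1*337/56 = -337/56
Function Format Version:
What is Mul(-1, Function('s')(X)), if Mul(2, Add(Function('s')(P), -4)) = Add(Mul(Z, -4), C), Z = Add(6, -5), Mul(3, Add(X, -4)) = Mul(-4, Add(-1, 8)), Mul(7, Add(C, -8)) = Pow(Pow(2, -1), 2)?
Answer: Rational(-337, 56) ≈ -6.0179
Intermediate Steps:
C = Rational(225, 28) (C = Add(8, Mul(Rational(1, 7), Pow(Pow(2, -1), 2))) = Add(8, Mul(Rational(1, 7), Pow(Rational(1, 2), 2))) = Add(8, Mul(Rational(1, 7), Rational(1, 4))) = Add(8, Rational(1, 28)) = Rational(225, 28) ≈ 8.0357)
X = Rational(-16, 3) (X = Add(4, Mul(Rational(1, 3), Mul(-4, Add(-1, 8)))) = Add(4, Mul(Rational(1, 3), Mul(-4, 7))) = Add(4, Mul(Rational(1, 3), -28)) = Add(4, Rational(-28, 3)) = Rational(-16, 3) ≈ -5.3333)
Z = 1
Function('s')(P) = Rational(337, 56) (Function('s')(P) = Add(4, Mul(Rational(1, 2), Add(Mul(1, -4), Rational(225, 28)))) = Add(4, Mul(Rational(1, 2), Add(-4, Rational(225, 28)))) = Add(4, Mul(Rational(1, 2), Rational(113, 28))) = Add(4, Rational(113, 56)) = Rational(337, 56))
Mul(-1, Function('s')(X)) = Mul(-1, Rational(337, 56)) = Rational(-337, 56)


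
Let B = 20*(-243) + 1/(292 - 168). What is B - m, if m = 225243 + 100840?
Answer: -41036931/124 ≈ -3.3094e+5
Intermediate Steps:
m = 326083
B = -602639/124 (B = -4860 + 1/124 = -602639/124 ≈ -4860.0)
B - m = -602639/124 - 1*326083 = -602639/124 - 326083 = -41036931/124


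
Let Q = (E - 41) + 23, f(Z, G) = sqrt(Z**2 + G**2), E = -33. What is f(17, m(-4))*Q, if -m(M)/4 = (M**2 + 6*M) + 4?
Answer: -51*sqrt(545) ≈ -1190.6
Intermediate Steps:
m(M) = -16 - 24*M - 4*M**2 (m(M) = -4*((M**2 + 6*M) + 4) = -4*(4 + M**2 + 6*M) = -16 - 24*M - 4*M**2)
f(Z, G) = sqrt(G**2 + Z**2)
Q = -51 (Q = (-33 - 41) + 23 = -74 + 23 = -51)
f(17, m(-4))*Q = sqrt((-16 - 24*(-4) - 4*(-4)**2)**2 + 17**2)*(-51) = sqrt((-16 + 96 - 4*16)**2 + 289)*(-51) = sqrt((-16 + 96 - 64)**2 + 289)*(-51) = sqrt(16**2 + 289)*(-51) = sqrt(256 + 289)*(-51) = sqrt(545)*(-51) = -51*sqrt(545)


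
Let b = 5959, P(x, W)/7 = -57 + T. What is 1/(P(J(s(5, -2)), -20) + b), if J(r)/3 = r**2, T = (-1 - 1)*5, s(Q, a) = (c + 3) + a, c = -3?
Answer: 1/5490 ≈ 0.00018215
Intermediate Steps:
s(Q, a) = a (s(Q, a) = (-3 + 3) + a = 0 + a = a)
T = -10 (T = -2*5 = -10)
J(r) = 3*r**2
P(x, W) = -469 (P(x, W) = 7*(-57 - 10) = 7*(-67) = -469)
1/(P(J(s(5, -2)), -20) + b) = 1/(-469 + 5959) = 1/5490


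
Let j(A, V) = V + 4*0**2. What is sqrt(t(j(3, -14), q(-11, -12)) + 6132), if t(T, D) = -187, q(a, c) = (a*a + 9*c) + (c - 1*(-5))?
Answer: sqrt(5945) ≈ 77.104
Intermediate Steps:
j(A, V) = V (j(A, V) = V + 4*0 = V + 0 = V)
q(a, c) = 5 + a**2 + 10*c (q(a, c) = (a**2 + 9*c) + (c + 5) = (a**2 + 9*c) + (5 + c) = 5 + a**2 + 10*c)
sqrt(t(j(3, -14), q(-11, -12)) + 6132) = sqrt(-187 + 6132) = sqrt(5945)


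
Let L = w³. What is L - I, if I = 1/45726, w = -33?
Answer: -1643255263/45726 ≈ -35937.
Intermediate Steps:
L = -35937 (L = (-33)³ = -35937)
I = 1/45726 ≈ 2.1869e-5
L - I = -35937 - 1*1/45726 = -35937 - 1/45726 = -1643255263/45726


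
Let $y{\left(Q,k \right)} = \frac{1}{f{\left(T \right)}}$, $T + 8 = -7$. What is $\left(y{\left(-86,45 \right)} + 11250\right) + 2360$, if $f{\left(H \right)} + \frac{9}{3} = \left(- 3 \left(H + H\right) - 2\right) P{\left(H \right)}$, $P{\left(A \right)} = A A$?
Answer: $\frac{269437171}{19797} \approx 13610.0$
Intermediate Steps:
$T = -15$ ($T = -8 - 7 = -15$)
$P{\left(A \right)} = A^{2}$
$f{\left(H \right)} = -3 + H^{2} \left(-2 - 6 H\right)$ ($f{\left(H \right)} = -3 + \left(- 3 \left(H + H\right) - 2\right) H^{2} = -3 + \left(- 3 \cdot 2 H - 2\right) H^{2} = -3 + \left(- 6 H - 2\right) H^{2} = -3 + \left(-2 - 6 H\right) H^{2} = -3 + H^{2} \left(-2 - 6 H\right)$)
$y{\left(Q,k \right)} = \frac{1}{19797}$ ($y{\left(Q,k \right)} = \frac{1}{-3 - 6 \left(-15\right)^{3} - 2 \left(-15\right)^{2}} = \frac{1}{-3 - -20250 - 450} = \frac{1}{-3 + 20250 - 450} = \frac{1}{19797}$)
$\left(y{\left(-86,45 \right)} + 11250\right) + 2360 = \left(\frac{1}{19797} + 11250\right) + 2360 = \frac{222716251}{19797} + 2360 = \frac{269437171}{19797}$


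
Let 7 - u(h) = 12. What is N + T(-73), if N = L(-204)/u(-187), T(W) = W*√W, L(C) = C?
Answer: 204/5 - 73*I*√73 ≈ 40.8 - 623.71*I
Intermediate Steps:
u(h) = -5 (u(h) = 7 - 1*12 = 7 - 12 = -5)
T(W) = W^(3/2)
N = 204/5 (N = -204/(-5) = -204*(-⅕) = 204/5 ≈ 40.800)
N + T(-73) = 204/5 + (-73)^(3/2) = 204/5 - 73*I*√73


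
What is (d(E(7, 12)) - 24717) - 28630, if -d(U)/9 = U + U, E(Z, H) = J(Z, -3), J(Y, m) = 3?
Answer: -53401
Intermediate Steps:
E(Z, H) = 3
d(U) = -18*U (d(U) = -9*(U + U) = -18*U)
(d(E(7, 12)) - 24717) - 28630 = (-18*3 - 24717) - 28630 = (-54 - 24717) - 28630 = -24771 - 28630 = -53401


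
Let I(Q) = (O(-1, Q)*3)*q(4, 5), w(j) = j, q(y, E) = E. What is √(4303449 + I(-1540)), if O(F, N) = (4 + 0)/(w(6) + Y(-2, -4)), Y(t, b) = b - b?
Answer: √4303459 ≈ 2074.5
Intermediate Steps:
Y(t, b) = 0
O(F, N) = ⅔ (O(F, N) = (4 + 0)/(6 + 0) = 4/6 = 4*(⅙) = ⅔)
I(Q) = 10 (I(Q) = ((⅔)*3)*5 = 2*5 = 10)
√(4303449 + I(-1540)) = √(4303449 + 10) = √4303459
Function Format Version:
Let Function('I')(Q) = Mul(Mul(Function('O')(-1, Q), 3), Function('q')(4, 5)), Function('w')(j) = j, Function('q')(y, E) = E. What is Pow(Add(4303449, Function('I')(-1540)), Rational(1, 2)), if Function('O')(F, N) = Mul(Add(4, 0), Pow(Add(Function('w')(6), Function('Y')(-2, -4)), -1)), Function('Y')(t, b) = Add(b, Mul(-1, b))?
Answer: Pow(4303459, Rational(1, 2)) ≈ 2074.5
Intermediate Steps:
Function('Y')(t, b) = 0
Function('O')(F, N) = Rational(2, 3) (Function('O')(F, N) = Mul(Add(4, 0), Pow(Add(6, 0), -1)) = Mul(4, Pow(6, -1)) = Mul(4, Rational(1, 6)) = Rational(2, 3))
Function('I')(Q) = 10 (Function('I')(Q) = Mul(Mul(Rational(2, 3), 3), 5) = Mul(2, 5) = 10)
Pow(Add(4303449, Function('I')(-1540)), Rational(1, 2)) = Pow(Add(4303449, 10), Rational(1, 2)) = Pow(4303459, Rational(1, 2))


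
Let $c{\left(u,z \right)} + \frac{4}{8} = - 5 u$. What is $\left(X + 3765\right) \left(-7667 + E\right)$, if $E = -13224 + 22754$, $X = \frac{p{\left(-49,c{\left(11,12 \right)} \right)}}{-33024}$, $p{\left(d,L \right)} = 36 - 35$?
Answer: $\frac{77212257939}{11008} \approx 7.0142 \cdot 10^{6}$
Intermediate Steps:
$c{\left(u,z \right)} = - \frac{1}{2} - 5 u$
$p{\left(d,L \right)} = 1$ ($p{\left(d,L \right)} = 36 - 35 = 1$)
$X = - \frac{1}{33024}$ ($X = 1 \frac{1}{-33024} = 1 \left(- \frac{1}{33024}\right) = - \frac{1}{33024} \approx -3.0281 \cdot 10^{-5}$)
$E = 9530$
$\left(X + 3765\right) \left(-7667 + E\right) = \left(- \frac{1}{33024} + 3765\right) \left(-7667 + 9530\right) = \frac{124335359}{33024} \cdot 1863 = \frac{77212257939}{11008}$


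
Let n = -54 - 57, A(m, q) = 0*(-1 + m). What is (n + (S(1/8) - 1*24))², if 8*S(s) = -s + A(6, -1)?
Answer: 74666881/4096 ≈ 18229.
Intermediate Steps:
A(m, q) = 0
S(s) = -s/8 (S(s) = (-s + 0)/8 = (-s)/8 = -s/8)
n = -111
(n + (S(1/8) - 1*24))² = (-111 + (-⅛/8 - 1*24))² = (-111 + (-⅛*⅛ - 24))² = (-111 + (-1/64 - 24))² = (-111 - 1537/64)² = (-8641/64)² = 74666881/4096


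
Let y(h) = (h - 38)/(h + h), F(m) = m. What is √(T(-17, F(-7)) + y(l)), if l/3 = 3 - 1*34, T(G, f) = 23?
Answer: √820074/186 ≈ 4.8687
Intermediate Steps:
l = -93 (l = 3*(3 - 1*34) = 3*(3 - 34) = 3*(-31) = -93)
y(h) = (-38 + h)/(2*h) (y(h) = (-38 + h)/((2*h)) = (-38 + h)*(1/(2*h)) = (-38 + h)/(2*h))
√(T(-17, F(-7)) + y(l)) = √(23 + (½)*(-38 - 93)/(-93)) = √(23 + (½)*(-1/93)*(-131)) = √(23 + 131/186) = √(4409/186) = √820074/186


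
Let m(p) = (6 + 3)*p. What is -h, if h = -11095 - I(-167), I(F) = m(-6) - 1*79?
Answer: 10962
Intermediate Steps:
m(p) = 9*p
I(F) = -133 (I(F) = 9*(-6) - 1*79 = -54 - 79 = -133)
h = -10962 (h = -11095 - 1*(-133) = -11095 + 133 = -10962)
-h = -1*(-10962) = 10962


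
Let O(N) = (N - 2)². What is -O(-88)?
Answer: -8100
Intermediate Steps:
O(N) = (-2 + N)²
-O(-88) = -(-2 - 88)² = -1*(-90)² = -1*8100 = -8100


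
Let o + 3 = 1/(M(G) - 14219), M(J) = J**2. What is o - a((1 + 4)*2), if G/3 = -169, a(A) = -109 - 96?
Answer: 49051661/242830 ≈ 202.00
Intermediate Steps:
a(A) = -205
G = -507 (G = 3*(-169) = -507)
o = -728489/242830 (o = -3 + 1/((-507)**2 - 14219) = -3 + 1/(257049 - 14219) = -3 + 1/242830 = -728489/242830 ≈ -3.0000)
o - a((1 + 4)*2) = -728489/242830 - 1*(-205) = -728489/242830 + 205 = 49051661/242830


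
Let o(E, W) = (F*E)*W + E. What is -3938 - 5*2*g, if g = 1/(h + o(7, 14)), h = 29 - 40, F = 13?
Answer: -500127/127 ≈ -3938.0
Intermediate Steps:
h = -11
o(E, W) = E + 13*E*W (o(E, W) = (13*E)*W + E = 13*E*W + E = E + 13*E*W)
g = 1/1270 (g = 1/(-11 + 7*(1 + 13*14)) = 1/(-11 + 7*(1 + 182)) = 1/(-11 + 7*183) = 1/(-11 + 1281) = 1/1270 ≈ 0.00078740)
-3938 - 5*2*g = -3938 - 5*2/1270 = -3938 - 10/1270 = -3938 - 1*1/127 = -3938 - 1/127 = -500127/127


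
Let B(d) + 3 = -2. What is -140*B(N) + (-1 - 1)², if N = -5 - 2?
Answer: 704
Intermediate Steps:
N = -7
B(d) = -5 (B(d) = -3 - 2 = -5)
-140*B(N) + (-1 - 1)² = -140*(-5) + (-1 - 1)² = 700 + (-2)² = 700 + 4 = 704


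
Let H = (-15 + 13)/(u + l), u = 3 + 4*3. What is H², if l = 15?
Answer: 1/225 ≈ 0.0044444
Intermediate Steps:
u = 15 (u = 3 + 12 = 15)
H = -1/15 (H = (-15 + 13)/(15 + 15) = -2/30 = -2*1/30 = -1/15 ≈ -0.066667)
H² = (-1/15)² = 1/225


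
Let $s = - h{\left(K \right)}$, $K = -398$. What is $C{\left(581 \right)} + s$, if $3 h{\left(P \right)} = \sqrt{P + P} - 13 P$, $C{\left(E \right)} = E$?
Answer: $- \frac{3431}{3} - \frac{2 i \sqrt{199}}{3} \approx -1143.7 - 9.4045 i$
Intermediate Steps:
$h{\left(P \right)} = - \frac{13 P}{3} + \frac{\sqrt{2} \sqrt{P}}{3}$ ($h{\left(P \right)} = \frac{\sqrt{P + P} - 13 P}{3} = \frac{\sqrt{2 P} - 13 P}{3} = \frac{\sqrt{2} \sqrt{P} - 13 P}{3} = \frac{- 13 P + \sqrt{2} \sqrt{P}}{3} = - \frac{13 P}{3} + \frac{\sqrt{2} \sqrt{P}}{3}$)
$s = - \frac{5174}{3} - \frac{2 i \sqrt{199}}{3}$ ($s = - (\left(- \frac{13}{3}\right) \left(-398\right) + \frac{\sqrt{2} \sqrt{-398}}{3}) = - (\frac{5174}{3} + \frac{\sqrt{2} i \sqrt{398}}{3}) = - (\frac{5174}{3} + \frac{2 i \sqrt{199}}{3}) = - \frac{5174}{3} - \frac{2 i \sqrt{199}}{3} \approx -1724.7 - 9.4045 i$)
$C{\left(581 \right)} + s = 581 - \left(\frac{5174}{3} + \frac{2 i \sqrt{199}}{3}\right) = - \frac{3431}{3} - \frac{2 i \sqrt{199}}{3}$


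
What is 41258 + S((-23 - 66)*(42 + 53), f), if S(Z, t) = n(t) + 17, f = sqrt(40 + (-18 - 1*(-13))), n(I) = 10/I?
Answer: 41275 + 2*sqrt(35)/7 ≈ 41277.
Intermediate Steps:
f = sqrt(35) (f = sqrt(40 + (-18 + 13)) = sqrt(40 - 5) = sqrt(35) ≈ 5.9161)
S(Z, t) = 17 + 10/t (S(Z, t) = 10/t + 17 = 17 + 10/t)
41258 + S((-23 - 66)*(42 + 53), f) = 41258 + (17 + 10/(sqrt(35))) = 41258 + (17 + 10*(sqrt(35)/35)) = 41258 + (17 + 2*sqrt(35)/7) = 41275 + 2*sqrt(35)/7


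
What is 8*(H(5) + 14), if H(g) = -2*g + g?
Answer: 72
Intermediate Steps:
H(g) = -g
8*(H(5) + 14) = 8*(-1*5 + 14) = 8*(-5 + 14) = 8*9 = 72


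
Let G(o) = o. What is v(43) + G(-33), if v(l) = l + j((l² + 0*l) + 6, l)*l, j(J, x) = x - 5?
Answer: 1644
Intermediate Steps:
j(J, x) = -5 + x
v(l) = l + l*(-5 + l) (v(l) = l + (-5 + l)*l = l + l*(-5 + l))
v(43) + G(-33) = 43*(-4 + 43) - 33 = 43*39 - 33 = 1677 - 33 = 1644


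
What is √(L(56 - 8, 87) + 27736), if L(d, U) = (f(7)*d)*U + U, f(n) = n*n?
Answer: √232447 ≈ 482.13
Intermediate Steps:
f(n) = n²
L(d, U) = U + 49*U*d (L(d, U) = (7²*d)*U + U = (49*d)*U + U = 49*U*d + U = U + 49*U*d)
√(L(56 - 8, 87) + 27736) = √(87*(1 + 49*(56 - 8)) + 27736) = √(87*(1 + 49*48) + 27736) = √(87*(1 + 2352) + 27736) = √(87*2353 + 27736) = √(204711 + 27736) = √232447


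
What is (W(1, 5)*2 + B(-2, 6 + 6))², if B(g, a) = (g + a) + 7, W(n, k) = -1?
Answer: 225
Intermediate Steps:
B(g, a) = 7 + a + g (B(g, a) = (a + g) + 7 = 7 + a + g)
(W(1, 5)*2 + B(-2, 6 + 6))² = (-1*2 + (7 + (6 + 6) - 2))² = (-2 + (7 + 12 - 2))² = (-2 + 17)² = 15² = 225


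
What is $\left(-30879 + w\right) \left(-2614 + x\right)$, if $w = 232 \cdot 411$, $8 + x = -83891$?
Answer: $-5577752649$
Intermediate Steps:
$x = -83899$ ($x = -8 - 83891 = -83899$)
$w = 95352$
$\left(-30879 + w\right) \left(-2614 + x\right) = \left(-30879 + 95352\right) \left(-2614 - 83899\right) = 64473 \left(-86513\right) = -5577752649$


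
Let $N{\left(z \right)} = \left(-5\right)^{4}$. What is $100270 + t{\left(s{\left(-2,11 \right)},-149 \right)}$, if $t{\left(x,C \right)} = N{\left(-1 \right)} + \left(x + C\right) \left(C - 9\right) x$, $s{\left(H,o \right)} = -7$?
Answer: $-71641$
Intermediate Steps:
$N{\left(z \right)} = 625$
$t{\left(x,C \right)} = 625 + x \left(-9 + C\right) \left(C + x\right)$ ($t{\left(x,C \right)} = 625 + \left(x + C\right) \left(C - 9\right) x = 625 + \left(C + x\right) \left(-9 + C\right) x = 625 + \left(-9 + C\right) \left(C + x\right) x = 625 + x \left(-9 + C\right) \left(C + x\right)$)
$100270 + t{\left(s{\left(-2,11 \right)},-149 \right)} = 100270 - \left(-625 + 7742 + 9387 + 155407\right) = 100270 - 171911 = -71641$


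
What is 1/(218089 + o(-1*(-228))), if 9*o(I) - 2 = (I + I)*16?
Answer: 9/1970099 ≈ 4.5683e-6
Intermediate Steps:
o(I) = 2/9 + 32*I/9 (o(I) = 2/9 + ((I + I)*16)/9 = 2/9 + ((2*I)*16)/9 = 2/9 + (32*I)/9 = 2/9 + 32*I/9)
1/(218089 + o(-1*(-228))) = 1/(218089 + (2/9 + 32*(-1*(-228))/9)) = 1/(218089 + (2/9 + (32/9)*228)) = 1/(218089 + (2/9 + 2432/3)) = 1/(218089 + 7298/9) = 1/(1970099/9) = 9/1970099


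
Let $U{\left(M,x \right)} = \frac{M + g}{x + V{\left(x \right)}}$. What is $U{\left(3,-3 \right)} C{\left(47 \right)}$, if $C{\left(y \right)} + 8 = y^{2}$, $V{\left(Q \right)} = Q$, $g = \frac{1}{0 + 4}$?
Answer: $- \frac{28613}{24} \approx -1192.2$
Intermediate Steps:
$g = \frac{1}{4} \approx 0.25$
$U{\left(M,x \right)} = \frac{\frac{1}{4} + M}{2 x}$ ($U{\left(M,x \right)} = \frac{M + \frac{1}{4}}{x + x} = \frac{\frac{1}{4} + M}{2 x}$)
$C{\left(y \right)} = -8 + y^{2}$
$U{\left(3,-3 \right)} C{\left(47 \right)} = \frac{1 + 4 \cdot 3}{8 \left(-3\right)} \left(-8 + 47^{2}\right) = \frac{1}{8} \left(- \frac{1}{3}\right) \left(1 + 12\right) \left(-8 + 2209\right) = \frac{1}{8} \left(- \frac{1}{3}\right) 13 \cdot 2201 = \left(- \frac{13}{24}\right) 2201 = - \frac{28613}{24}$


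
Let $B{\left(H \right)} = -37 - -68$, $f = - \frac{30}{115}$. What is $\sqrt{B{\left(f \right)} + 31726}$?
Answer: $\sqrt{31757} \approx 178.2$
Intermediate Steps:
$f = - \frac{6}{23}$ ($f = \left(-30\right) \frac{1}{115} = - \frac{6}{23} \approx -0.26087$)
$B{\left(H \right)} = 31$ ($B{\left(H \right)} = -37 + 68 = 31$)
$\sqrt{B{\left(f \right)} + 31726} = \sqrt{31 + 31726} = \sqrt{31757}$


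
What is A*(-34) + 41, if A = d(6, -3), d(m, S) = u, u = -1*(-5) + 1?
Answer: -163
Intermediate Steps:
u = 6 (u = 5 + 1 = 6)
d(m, S) = 6
A = 6
A*(-34) + 41 = 6*(-34) + 41 = -204 + 41 = -163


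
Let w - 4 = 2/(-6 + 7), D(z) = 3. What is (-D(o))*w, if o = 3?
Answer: -18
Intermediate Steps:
w = 6 (w = 4 + 2/(-6 + 7) = 4 + 2/1 = 4 + 2*1 = 4 + 2 = 6)
(-D(o))*w = -1*3*6 = -3*6 = -18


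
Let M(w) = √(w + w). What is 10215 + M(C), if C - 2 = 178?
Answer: 10215 + 6*√10 ≈ 10234.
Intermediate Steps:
C = 180 (C = 2 + 178 = 180)
M(w) = √2*√w (M(w) = √(2*w) = √2*√w)
10215 + M(C) = 10215 + √2*√180 = 10215 + √2*(6*√5) = 10215 + 6*√10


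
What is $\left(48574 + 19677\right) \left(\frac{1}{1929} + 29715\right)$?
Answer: $\frac{3912163427236}{1929} \approx 2.0281 \cdot 10^{9}$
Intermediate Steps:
$\left(48574 + 19677\right) \left(\frac{1}{1929} + 29715\right) = 68251 \left(\frac{1}{1929} + 29715\right) = 68251 \cdot \frac{57320236}{1929} = \frac{3912163427236}{1929}$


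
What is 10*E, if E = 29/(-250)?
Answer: -29/25 ≈ -1.1600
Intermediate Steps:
E = -29/250 (E = 29*(-1/250) = -29/250 ≈ -0.11600)
10*E = 10*(-29/250) = -29/25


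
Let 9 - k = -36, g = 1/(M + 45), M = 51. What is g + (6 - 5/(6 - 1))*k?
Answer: 21601/96 ≈ 225.01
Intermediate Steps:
g = 1/96 (g = 1/(51 + 45) = 1/96 ≈ 0.010417)
k = 45 (k = 9 - 1*(-36) = 9 + 36 = 45)
g + (6 - 5/(6 - 1))*k = 1/96 + (6 - 5/(6 - 1))*45 = 1/96 + (6 - 5/5)*45 = 1/96 + (6 - 5*⅕)*45 = 1/96 + (6 - 1)*45 = 1/96 + 5*45 = 1/96 + 225 = 21601/96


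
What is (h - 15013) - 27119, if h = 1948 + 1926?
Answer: -38258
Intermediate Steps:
h = 3874
(h - 15013) - 27119 = (3874 - 15013) - 27119 = -11139 - 27119 = -38258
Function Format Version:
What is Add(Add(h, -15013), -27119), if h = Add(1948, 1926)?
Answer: -38258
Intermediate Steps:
h = 3874
Add(Add(h, -15013), -27119) = Add(Add(3874, -15013), -27119) = Add(-11139, -27119) = -38258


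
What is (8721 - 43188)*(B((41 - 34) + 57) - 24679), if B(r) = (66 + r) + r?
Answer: 843924495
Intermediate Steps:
B(r) = 66 + 2*r
(8721 - 43188)*(B((41 - 34) + 57) - 24679) = (8721 - 43188)*((66 + 2*((41 - 34) + 57)) - 24679) = -34467*((66 + 2*(7 + 57)) - 24679) = -34467*((66 + 2*64) - 24679) = -34467*((66 + 128) - 24679) = -34467*(194 - 24679) = -34467*(-24485) = 843924495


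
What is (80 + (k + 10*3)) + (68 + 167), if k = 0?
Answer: 345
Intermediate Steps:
(80 + (k + 10*3)) + (68 + 167) = (80 + (0 + 10*3)) + (68 + 167) = (80 + (0 + 30)) + 235 = (80 + 30) + 235 = 110 + 235 = 345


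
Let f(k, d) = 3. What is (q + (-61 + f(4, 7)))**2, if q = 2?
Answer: 3136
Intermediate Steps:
(q + (-61 + f(4, 7)))**2 = (2 + (-61 + 3))**2 = (2 - 58)**2 = (-56)**2 = 3136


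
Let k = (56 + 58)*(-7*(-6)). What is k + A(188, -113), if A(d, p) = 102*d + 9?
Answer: 23973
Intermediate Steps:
A(d, p) = 9 + 102*d
k = 4788 (k = 114*42 = 4788)
k + A(188, -113) = 4788 + (9 + 102*188) = 4788 + (9 + 19176) = 4788 + 19185 = 23973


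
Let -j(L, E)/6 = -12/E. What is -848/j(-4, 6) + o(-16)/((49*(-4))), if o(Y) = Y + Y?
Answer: -10364/147 ≈ -70.503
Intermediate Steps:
o(Y) = 2*Y
j(L, E) = 72/E (j(L, E) = -(-72)/E = 72/E)
-848/j(-4, 6) + o(-16)/((49*(-4))) = -848/(72/6) + (2*(-16))/((49*(-4))) = -848/(72*(⅙)) - 32/(-196) = -848/12 - 1/196*(-32) = -848*1/12 + 8/49 = -212/3 + 8/49 = -10364/147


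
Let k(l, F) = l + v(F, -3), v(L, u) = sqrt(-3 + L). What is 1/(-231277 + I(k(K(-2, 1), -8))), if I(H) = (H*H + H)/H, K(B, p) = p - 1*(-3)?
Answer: -231272/53486737995 - I*sqrt(11)/53486737995 ≈ -4.3239e-6 - 6.2008e-11*I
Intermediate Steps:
K(B, p) = 3 + p (K(B, p) = p + 3 = 3 + p)
k(l, F) = l + sqrt(-3 + F)
I(H) = (H + H**2)/H (I(H) = (H**2 + H)/H = (H + H**2)/H)
1/(-231277 + I(k(K(-2, 1), -8))) = 1/(-231277 + (1 + ((3 + 1) + sqrt(-3 - 8)))) = 1/(-231277 + (1 + (4 + sqrt(-11)))) = 1/(-231277 + (1 + (4 + I*sqrt(11)))) = 1/(-231277 + (5 + I*sqrt(11))) = 1/(-231272 + I*sqrt(11))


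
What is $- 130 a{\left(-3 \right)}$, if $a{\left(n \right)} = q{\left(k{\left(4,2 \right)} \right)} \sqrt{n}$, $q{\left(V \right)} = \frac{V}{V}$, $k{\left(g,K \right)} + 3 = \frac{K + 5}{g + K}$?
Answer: $- 130 i \sqrt{3} \approx - 225.17 i$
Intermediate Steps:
$k{\left(g,K \right)} = -3 + \frac{5 + K}{K + g}$ ($k{\left(g,K \right)} = -3 + \frac{K + 5}{g + K} = -3 + \frac{5 + K}{K + g}$)
$q{\left(V \right)} = 1$
$a{\left(n \right)} = \sqrt{n}$ ($a{\left(n \right)} = 1 \sqrt{n} = \sqrt{n}$)
$- 130 a{\left(-3 \right)} = - 130 \sqrt{-3} = - 130 i \sqrt{3}$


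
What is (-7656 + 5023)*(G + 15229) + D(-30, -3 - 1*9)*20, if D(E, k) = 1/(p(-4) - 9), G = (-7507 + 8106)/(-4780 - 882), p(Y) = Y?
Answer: -2951429833011/73606 ≈ -4.0098e+7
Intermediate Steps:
G = -599/5662 (G = 599/(-5662) = 599*(-1/5662) = -599/5662 ≈ -0.10579)
D(E, k) = -1/13 (D(E, k) = 1/(-4 - 9) = 1/(-13) = -1/13)
(-7656 + 5023)*(G + 15229) + D(-30, -3 - 1*9)*20 = (-7656 + 5023)*(-599/5662 + 15229) - 1/13*20 = -2633*86225999/5662 - 20/13 = -227033055367/5662 - 20/13 = -2951429833011/73606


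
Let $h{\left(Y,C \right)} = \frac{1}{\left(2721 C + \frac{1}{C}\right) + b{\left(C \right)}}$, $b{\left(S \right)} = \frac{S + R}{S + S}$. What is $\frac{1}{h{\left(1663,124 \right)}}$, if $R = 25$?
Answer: $\frac{83676343}{248} \approx 3.374 \cdot 10^{5}$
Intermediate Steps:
$b{\left(S \right)} = \frac{25 + S}{2 S}$ ($b{\left(S \right)} = \frac{S + 25}{S + S} = \frac{25 + S}{2 S}$)
$h{\left(Y,C \right)} = \frac{1}{\frac{1}{C} + 2721 C + \frac{25 + C}{2 C}}$ ($h{\left(Y,C \right)} = \frac{1}{\left(2721 C + \frac{1}{C}\right) + \frac{25 + C}{2 C}} = \frac{1}{\left(\frac{1}{C} + 2721 C\right) + \frac{25 + C}{2 C}} = \frac{1}{\frac{1}{C} + 2721 C + \frac{25 + C}{2 C}}$)
$\frac{1}{h{\left(1663,124 \right)}} = \frac{1}{2 \cdot 124 \frac{1}{27 + 124 + 5442 \cdot 124^{2}}} = \frac{1}{2 \cdot 124 \frac{1}{27 + 124 + 5442 \cdot 15376}} = \frac{1}{2 \cdot 124 \frac{1}{27 + 124 + 83676192}} = \frac{1}{2 \cdot 124 \cdot \frac{1}{83676343}} = \frac{1}{\frac{248}{83676343}} = \frac{83676343}{248}$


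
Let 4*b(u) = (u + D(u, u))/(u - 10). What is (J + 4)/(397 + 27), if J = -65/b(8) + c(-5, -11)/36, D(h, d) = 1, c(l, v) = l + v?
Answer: 23/159 ≈ 0.14465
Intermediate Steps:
b(u) = (1 + u)/(4*(-10 + u)) (b(u) = ((u + 1)/(u - 10))/4 = ((1 + u)/(-10 + u))/4 = (1 + u)/(4*(-10 + u)))
J = 172/3 (J = -65*4*(-10 + 8)/(1 + 8) + (-5 - 11)/36 = -65/((¼)*9/(-2)) - 16*1/36 = -65/((¼)*(-½)*9) - 4/9 = -65/(-9/8) - 4/9 = -65*(-8/9) - 4/9 = 520/9 - 4/9 = 172/3 ≈ 57.333)
(J + 4)/(397 + 27) = (172/3 + 4)/(397 + 27) = (184/3)/424 = (184/3)*(1/424) = 23/159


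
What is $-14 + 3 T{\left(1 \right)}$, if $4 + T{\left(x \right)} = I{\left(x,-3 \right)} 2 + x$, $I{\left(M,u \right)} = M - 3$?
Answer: $-35$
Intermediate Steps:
$I{\left(M,u \right)} = -3 + M$
$T{\left(x \right)} = -10 + 3 x$ ($T{\left(x \right)} = -4 + \left(\left(-3 + x\right) 2 + x\right) = -4 + \left(\left(-6 + 2 x\right) + x\right) = -4 + \left(-6 + 3 x\right) = -10 + 3 x$)
$-14 + 3 T{\left(1 \right)} = -14 + 3 \left(-10 + 3 \cdot 1\right) = -14 + 3 \left(-10 + 3\right) = -14 + 3 \left(-7\right) = -14 - 21 = -35$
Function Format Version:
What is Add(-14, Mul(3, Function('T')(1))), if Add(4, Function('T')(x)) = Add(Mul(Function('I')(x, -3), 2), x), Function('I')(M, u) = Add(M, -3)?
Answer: -35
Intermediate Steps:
Function('I')(M, u) = Add(-3, M)
Function('T')(x) = Add(-10, Mul(3, x)) (Function('T')(x) = Add(-4, Add(Mul(Add(-3, x), 2), x)) = Add(-4, Add(Add(-6, Mul(2, x)), x)) = Add(-4, Add(-6, Mul(3, x))) = Add(-10, Mul(3, x)))
Add(-14, Mul(3, Function('T')(1))) = Add(-14, Mul(3, Add(-10, Mul(3, 1)))) = Add(-14, Mul(3, Add(-10, 3))) = Add(-14, Mul(3, -7)) = Add(-14, -21) = -35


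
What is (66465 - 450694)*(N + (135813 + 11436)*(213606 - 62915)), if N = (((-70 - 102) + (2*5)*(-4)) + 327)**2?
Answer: -8525700423769036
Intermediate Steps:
N = 13225 (N = ((-172 + 10*(-4)) + 327)**2 = ((-172 - 40) + 327)**2 = (-212 + 327)**2 = 115**2 = 13225)
(66465 - 450694)*(N + (135813 + 11436)*(213606 - 62915)) = (66465 - 450694)*(13225 + (135813 + 11436)*(213606 - 62915)) = -384229*(13225 + 147249*150691) = -384229*(13225 + 22189099059) = -384229*22189112284 = -8525700423769036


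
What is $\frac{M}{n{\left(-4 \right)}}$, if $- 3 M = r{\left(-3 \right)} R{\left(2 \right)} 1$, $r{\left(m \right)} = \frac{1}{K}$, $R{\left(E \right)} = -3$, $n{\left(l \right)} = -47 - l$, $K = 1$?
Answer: $- \frac{1}{43} \approx -0.023256$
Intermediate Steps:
$r{\left(m \right)} = 1$ ($r{\left(m \right)} = 1^{-1} = 1$)
$M = 1$ ($M = - \frac{1 \left(-3\right) 1}{3} = - \frac{\left(-3\right) 1}{3} = \left(- \frac{1}{3}\right) \left(-3\right) = 1$)
$\frac{M}{n{\left(-4 \right)}} = 1 \frac{1}{-47 - -4} = 1 \frac{1}{-47 + 4} = 1 \frac{1}{-43} = 1 \left(- \frac{1}{43}\right) = - \frac{1}{43}$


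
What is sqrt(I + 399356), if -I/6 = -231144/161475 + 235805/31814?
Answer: sqrt(11709162142435933017311)/171238855 ≈ 631.92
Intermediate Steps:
I = -30722997159/856194275 (I = -6*(-231144/161475 + 235805/31814) = -6*(-231144*1/161475 + 235805*(1/31814)) = -6*(-77048/53825 + 235805/31814) = -6*10240999053/1712388550 = -30722997159/856194275 ≈ -35.883)
sqrt(I + 399356) = sqrt(-30722997159/856194275 + 399356) = sqrt(341895597889741/856194275) = sqrt(11709162142435933017311)/171238855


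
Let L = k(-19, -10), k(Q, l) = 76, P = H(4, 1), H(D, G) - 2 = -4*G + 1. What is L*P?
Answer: -76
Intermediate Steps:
H(D, G) = 3 - 4*G (H(D, G) = 2 + (-4*G + 1) = 2 + (1 - 4*G) = 3 - 4*G)
P = -1 (P = 3 - 4*1 = 3 - 4 = -1)
L = 76
L*P = 76*(-1) = -76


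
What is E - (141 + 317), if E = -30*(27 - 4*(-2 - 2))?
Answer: -1748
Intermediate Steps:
E = -1290 (E = -30*(27 - 4*(-4)) = -30*(27 + 16) = -30*43 = -1290)
E - (141 + 317) = -1290 - (141 + 317) = -1290 - 1*458 = -1290 - 458 = -1748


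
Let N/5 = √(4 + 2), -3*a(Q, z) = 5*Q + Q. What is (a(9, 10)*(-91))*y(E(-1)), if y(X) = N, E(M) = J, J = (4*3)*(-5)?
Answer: 8190*√6 ≈ 20061.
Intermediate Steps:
J = -60 (J = 12*(-5) = -60)
a(Q, z) = -2*Q (a(Q, z) = -(5*Q + Q)/3 = -2*Q)
E(M) = -60
N = 5*√6 (N = 5*√(4 + 2) = 5*√6 ≈ 12.247)
y(X) = 5*√6
(a(9, 10)*(-91))*y(E(-1)) = (-2*9*(-91))*(5*√6) = (-18*(-91))*(5*√6) = 1638*(5*√6) = 8190*√6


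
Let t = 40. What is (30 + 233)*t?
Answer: 10520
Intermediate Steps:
(30 + 233)*t = (30 + 233)*40 = 263*40 = 10520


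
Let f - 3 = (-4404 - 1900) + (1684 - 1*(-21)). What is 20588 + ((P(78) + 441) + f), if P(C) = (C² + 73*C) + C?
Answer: 28289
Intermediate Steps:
f = -4596 (f = 3 + ((-4404 - 1900) + (1684 - 1*(-21))) = 3 + (-6304 + (1684 + 21)) = 3 + (-6304 + 1705) = 3 - 4599 = -4596)
P(C) = C² + 74*C
20588 + ((P(78) + 441) + f) = 20588 + ((78*(74 + 78) + 441) - 4596) = 20588 + ((78*152 + 441) - 4596) = 20588 + ((11856 + 441) - 4596) = 20588 + (12297 - 4596) = 20588 + 7701 = 28289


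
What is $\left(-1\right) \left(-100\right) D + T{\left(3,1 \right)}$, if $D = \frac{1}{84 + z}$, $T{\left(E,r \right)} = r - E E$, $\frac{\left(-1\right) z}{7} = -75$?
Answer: $- \frac{4772}{609} \approx -7.8358$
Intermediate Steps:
$z = 525$ ($z = \left(-7\right) \left(-75\right) = 525$)
$T{\left(E,r \right)} = r - E^{2}$
$D = \frac{1}{609}$ ($D = \frac{1}{84 + 525} = \frac{1}{609} \approx 0.001642$)
$\left(-1\right) \left(-100\right) D + T{\left(3,1 \right)} = \left(-1\right) \left(-100\right) \frac{1}{609} + \left(1 - 3^{2}\right) = 100 \cdot \frac{1}{609} + \left(1 - 9\right) = \frac{100}{609} + \left(1 - 9\right) = \frac{100}{609} - 8 = - \frac{4772}{609}$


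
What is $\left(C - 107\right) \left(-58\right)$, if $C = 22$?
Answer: $4930$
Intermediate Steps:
$\left(C - 107\right) \left(-58\right) = \left(22 - 107\right) \left(-58\right) = \left(-85\right) \left(-58\right) = 4930$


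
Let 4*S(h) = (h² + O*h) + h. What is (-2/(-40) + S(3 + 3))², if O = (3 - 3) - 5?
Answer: 3721/400 ≈ 9.3025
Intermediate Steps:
O = -5 (O = 0 - 5 = -5)
S(h) = -h + h²/4 (S(h) = ((h² - 5*h) + h)/4 = (h² - 4*h)/4 = -h + h²/4)
(-2/(-40) + S(3 + 3))² = (-2/(-40) + (3 + 3)*(-4 + (3 + 3))/4)² = (-2*(-1/40) + (¼)*6*(-4 + 6))² = (1/20 + (¼)*6*2)² = (1/20 + 3)² = (61/20)² = 3721/400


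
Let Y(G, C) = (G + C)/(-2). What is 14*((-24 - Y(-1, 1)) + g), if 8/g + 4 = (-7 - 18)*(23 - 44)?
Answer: -174944/521 ≈ -335.79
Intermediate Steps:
g = 8/521 (g = 8/(-4 + (-7 - 18)*(23 - 44)) = 8/(-4 - 25*(-21)) = 8/(-4 + 525) = 8/521 ≈ 0.015355)
Y(G, C) = -C/2 - G/2 (Y(G, C) = (C + G)*(-1/2) = -C/2 - G/2)
14*((-24 - Y(-1, 1)) + g) = 14*((-24 - (-1/2*1 - 1/2*(-1))) + 8/521) = 14*((-24 - (-1/2 + 1/2)) + 8/521) = 14*((-24 - 1*0) + 8/521) = 14*((-24 + 0) + 8/521) = 14*(-24 + 8/521) = 14*(-12496/521) = -174944/521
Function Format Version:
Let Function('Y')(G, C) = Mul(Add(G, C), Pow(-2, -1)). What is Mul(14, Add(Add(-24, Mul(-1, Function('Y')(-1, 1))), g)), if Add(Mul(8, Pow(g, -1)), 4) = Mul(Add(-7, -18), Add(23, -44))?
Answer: Rational(-174944, 521) ≈ -335.79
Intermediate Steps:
g = Rational(8, 521) (g = Mul(8, Pow(Add(-4, Mul(Add(-7, -18), Add(23, -44))), -1)) = Mul(8, Pow(Add(-4, Mul(-25, -21)), -1)) = Mul(8, Pow(Add(-4, 525), -1)) = Mul(8, Pow(521, -1)) = Mul(8, Rational(1, 521)) = Rational(8, 521) ≈ 0.015355)
Function('Y')(G, C) = Add(Mul(Rational(-1, 2), C), Mul(Rational(-1, 2), G)) (Function('Y')(G, C) = Mul(Add(C, G), Rational(-1, 2)) = Add(Mul(Rational(-1, 2), C), Mul(Rational(-1, 2), G)))
Mul(14, Add(Add(-24, Mul(-1, Function('Y')(-1, 1))), g)) = Mul(14, Add(Add(-24, Mul(-1, Add(Mul(Rational(-1, 2), 1), Mul(Rational(-1, 2), -1)))), Rational(8, 521))) = Mul(14, Add(Add(-24, Mul(-1, Add(Rational(-1, 2), Rational(1, 2)))), Rational(8, 521))) = Mul(14, Add(Add(-24, Mul(-1, 0)), Rational(8, 521))) = Mul(14, Add(Add(-24, 0), Rational(8, 521))) = Mul(14, Add(-24, Rational(8, 521))) = Mul(14, Rational(-12496, 521)) = Rational(-174944, 521)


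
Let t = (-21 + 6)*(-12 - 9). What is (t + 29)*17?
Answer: 5848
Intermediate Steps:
t = 315 (t = -15*(-21) = 315)
(t + 29)*17 = (315 + 29)*17 = 344*17 = 5848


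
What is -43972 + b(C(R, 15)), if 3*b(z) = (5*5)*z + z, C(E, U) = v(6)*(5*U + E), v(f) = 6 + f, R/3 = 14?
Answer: -31804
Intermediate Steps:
R = 42 (R = 3*14 = 42)
C(E, U) = 12*E + 60*U (C(E, U) = (6 + 6)*(5*U + E) = 12*(E + 5*U) = 12*E + 60*U)
b(z) = 26*z/3 (b(z) = ((5*5)*z + z)/3 = (25*z + z)/3 = (26*z)/3 = 26*z/3)
-43972 + b(C(R, 15)) = -43972 + 26*(12*42 + 60*15)/3 = -43972 + 26*(504 + 900)/3 = -43972 + (26/3)*1404 = -43972 + 12168 = -31804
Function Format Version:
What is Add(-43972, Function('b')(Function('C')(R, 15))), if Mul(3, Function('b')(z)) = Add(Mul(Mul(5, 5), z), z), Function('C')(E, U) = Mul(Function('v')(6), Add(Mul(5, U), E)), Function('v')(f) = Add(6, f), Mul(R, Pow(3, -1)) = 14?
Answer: -31804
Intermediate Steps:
R = 42 (R = Mul(3, 14) = 42)
Function('C')(E, U) = Add(Mul(12, E), Mul(60, U)) (Function('C')(E, U) = Mul(Add(6, 6), Add(Mul(5, U), E)) = Mul(12, Add(E, Mul(5, U))) = Add(Mul(12, E), Mul(60, U)))
Function('b')(z) = Mul(Rational(26, 3), z) (Function('b')(z) = Mul(Rational(1, 3), Add(Mul(Mul(5, 5), z), z)) = Mul(Rational(1, 3), Add(Mul(25, z), z)) = Mul(Rational(1, 3), Mul(26, z)) = Mul(Rational(26, 3), z))
Add(-43972, Function('b')(Function('C')(R, 15))) = Add(-43972, Mul(Rational(26, 3), Add(Mul(12, 42), Mul(60, 15)))) = Add(-43972, Mul(Rational(26, 3), Add(504, 900))) = Add(-43972, Mul(Rational(26, 3), 1404)) = Add(-43972, 12168) = -31804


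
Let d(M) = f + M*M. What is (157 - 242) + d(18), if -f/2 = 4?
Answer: 231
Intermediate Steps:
f = -8 (f = -2*4 = -8)
d(M) = -8 + M² (d(M) = -8 + M*M = -8 + M²)
(157 - 242) + d(18) = (157 - 242) + (-8 + 18²) = -85 + (-8 + 324) = -85 + 316 = 231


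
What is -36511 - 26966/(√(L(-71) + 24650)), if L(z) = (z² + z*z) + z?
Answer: -36511 - 26966*√34661/34661 ≈ -36656.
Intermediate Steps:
L(z) = z + 2*z² (L(z) = (z² + z²) + z = 2*z² + z = z + 2*z²)
-36511 - 26966/(√(L(-71) + 24650)) = -36511 - 26966/(√(-71*(1 + 2*(-71)) + 24650)) = -36511 - 26966/(√(-71*(1 - 142) + 24650)) = -36511 - 26966/(√(-71*(-141) + 24650)) = -36511 - 26966/(√(10011 + 24650)) = -36511 - 26966/(√34661) = -36511 - 26966*√34661/34661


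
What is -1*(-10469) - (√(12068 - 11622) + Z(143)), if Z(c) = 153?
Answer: 10316 - √446 ≈ 10295.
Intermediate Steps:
-1*(-10469) - (√(12068 - 11622) + Z(143)) = -1*(-10469) - (√(12068 - 11622) + 153) = 10469 - (√446 + 153) = 10469 - (153 + √446) = 10469 + (-153 - √446) = 10316 - √446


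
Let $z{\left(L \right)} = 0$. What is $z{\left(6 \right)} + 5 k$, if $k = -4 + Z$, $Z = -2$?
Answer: $-30$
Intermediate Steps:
$k = -6$ ($k = -4 - 2 = -6$)
$z{\left(6 \right)} + 5 k = 0 + 5 \left(-6\right) = 0 - 30 = -30$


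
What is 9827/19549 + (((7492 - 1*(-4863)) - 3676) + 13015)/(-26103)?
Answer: -1483025/4515819 ≈ -0.32841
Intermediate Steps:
9827/19549 + (((7492 - 1*(-4863)) - 3676) + 13015)/(-26103) = 9827*(1/19549) + (((7492 + 4863) - 3676) + 13015)*(-1/26103) = 9827/19549 + ((12355 - 3676) + 13015)*(-1/26103) = 9827/19549 + (8679 + 13015)*(-1/26103) = 9827/19549 + 21694*(-1/26103) = 9827/19549 - 21694/26103 = -1483025/4515819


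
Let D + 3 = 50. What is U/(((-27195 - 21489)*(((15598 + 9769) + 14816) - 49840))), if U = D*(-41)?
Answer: -1927/470141388 ≈ -4.0988e-6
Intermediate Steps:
D = 47 (D = -3 + 50 = 47)
U = -1927 (U = 47*(-41) = -1927)
U/(((-27195 - 21489)*(((15598 + 9769) + 14816) - 49840))) = -1927*1/((-27195 - 21489)*(((15598 + 9769) + 14816) - 49840)) = -1927*(-1/(48684*((25367 + 14816) - 49840))) = -1927*(-1/(48684*(40183 - 49840))) = -1927/((-48684*(-9657))) = -1927/470141388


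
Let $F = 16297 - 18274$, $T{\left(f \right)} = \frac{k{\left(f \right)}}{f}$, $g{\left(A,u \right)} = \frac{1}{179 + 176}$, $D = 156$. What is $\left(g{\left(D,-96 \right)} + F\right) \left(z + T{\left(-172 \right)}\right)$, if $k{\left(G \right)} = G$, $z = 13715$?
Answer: $- \frac{9626355144}{355} \approx -2.7116 \cdot 10^{7}$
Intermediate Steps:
$g{\left(A,u \right)} = \frac{1}{355}$
$T{\left(f \right)} = 1$ ($T{\left(f \right)} = \frac{f}{f} = 1$)
$F = -1977$ ($F = 16297 - 18274 = -1977$)
$\left(g{\left(D,-96 \right)} + F\right) \left(z + T{\left(-172 \right)}\right) = \left(\frac{1}{355} - 1977\right) \left(13715 + 1\right) = \left(- \frac{701834}{355}\right) 13716 = - \frac{9626355144}{355}$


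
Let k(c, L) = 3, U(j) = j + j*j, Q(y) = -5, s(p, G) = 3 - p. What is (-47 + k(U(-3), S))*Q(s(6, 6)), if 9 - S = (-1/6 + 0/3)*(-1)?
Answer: 220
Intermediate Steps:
U(j) = j + j²
S = 53/6 (S = 9 - (-1/6 + 0/3)*(-1) = 9 - (-1*⅙ + 0*(⅓))*(-1) = 9 - (-⅙ + 0)*(-1) = 9 - (-1)*(-1)/6 = 9 - 1*⅙ = 9 - ⅙ = 53/6 ≈ 8.8333)
(-47 + k(U(-3), S))*Q(s(6, 6)) = (-47 + 3)*(-5) = -44*(-5) = 220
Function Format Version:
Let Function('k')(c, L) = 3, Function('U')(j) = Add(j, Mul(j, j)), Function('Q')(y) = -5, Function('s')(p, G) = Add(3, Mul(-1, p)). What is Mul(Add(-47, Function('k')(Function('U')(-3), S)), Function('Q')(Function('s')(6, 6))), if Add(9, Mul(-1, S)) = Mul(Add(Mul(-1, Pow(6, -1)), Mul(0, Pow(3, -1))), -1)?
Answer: 220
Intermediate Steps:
Function('U')(j) = Add(j, Pow(j, 2))
S = Rational(53, 6) (S = Add(9, Mul(-1, Mul(Add(Mul(-1, Pow(6, -1)), Mul(0, Pow(3, -1))), -1))) = Add(9, Mul(-1, Mul(Add(Mul(-1, Rational(1, 6)), Mul(0, Rational(1, 3))), -1))) = Add(9, Mul(-1, Mul(Add(Rational(-1, 6), 0), -1))) = Add(9, Mul(-1, Mul(Rational(-1, 6), -1))) = Add(9, Mul(-1, Rational(1, 6))) = Add(9, Rational(-1, 6)) = Rational(53, 6) ≈ 8.8333)
Mul(Add(-47, Function('k')(Function('U')(-3), S)), Function('Q')(Function('s')(6, 6))) = Mul(Add(-47, 3), -5) = Mul(-44, -5) = 220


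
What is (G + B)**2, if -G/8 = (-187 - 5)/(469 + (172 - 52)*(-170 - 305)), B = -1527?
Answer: 7451897373843129/3195753961 ≈ 2.3318e+6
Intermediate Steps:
G = -1536/56531 (G = -8*(-187 - 5)/(469 + (172 - 52)*(-170 - 305)) = -(-1536)/(469 + 120*(-475)) = -(-1536)/(469 - 57000) = -(-1536)/(-56531) = -(-1536)*(-1)/56531 = -8*192/56531 = -1536/56531 ≈ -0.027171)
(G + B)**2 = (-1536/56531 - 1527)**2 = (-86324373/56531)**2 = 7451897373843129/3195753961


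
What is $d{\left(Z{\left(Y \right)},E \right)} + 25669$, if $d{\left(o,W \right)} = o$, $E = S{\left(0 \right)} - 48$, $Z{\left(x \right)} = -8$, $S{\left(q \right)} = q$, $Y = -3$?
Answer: $25661$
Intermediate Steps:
$E = -48$ ($E = 0 - 48 = -48$)
$d{\left(Z{\left(Y \right)},E \right)} + 25669 = -8 + 25669 = 25661$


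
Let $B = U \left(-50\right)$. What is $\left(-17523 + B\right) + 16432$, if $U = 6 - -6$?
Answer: $-1691$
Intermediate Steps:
$U = 12$ ($U = 6 + 6 = 12$)
$B = -600$ ($B = 12 \left(-50\right) = -600$)
$\left(-17523 + B\right) + 16432 = \left(-17523 - 600\right) + 16432 = -18123 + 16432 = -1691$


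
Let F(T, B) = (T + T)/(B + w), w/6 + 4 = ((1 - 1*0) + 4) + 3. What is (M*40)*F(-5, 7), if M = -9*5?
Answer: 18000/31 ≈ 580.65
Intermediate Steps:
w = 24 (w = -24 + 6*(((1 - 1*0) + 4) + 3) = -24 + 6*(((1 + 0) + 4) + 3) = -24 + 6*((1 + 4) + 3) = -24 + 6*(5 + 3) = -24 + 6*8 = -24 + 48 = 24)
F(T, B) = 2*T/(24 + B) (F(T, B) = (T + T)/(B + 24) = (2*T)/(24 + B) = 2*T/(24 + B))
M = -45 (M = -1*45 = -45)
(M*40)*F(-5, 7) = (-45*40)*(2*(-5)/(24 + 7)) = -3600*(-5)/31 = -1800*(-10/31) = 18000/31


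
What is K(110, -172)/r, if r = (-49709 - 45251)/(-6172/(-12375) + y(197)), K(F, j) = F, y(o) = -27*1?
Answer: 327953/10683000 ≈ 0.030699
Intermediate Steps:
y(o) = -27
r = 1175130000/327953 (r = (-49709 - 45251)/(-6172/(-12375) - 27) = -94960/(-6172*(-1/12375) - 27) = -94960/(6172/12375 - 27) = -94960/(-327953/12375) = -94960*(-12375/327953) = 1175130000/327953 ≈ 3583.2)
K(110, -172)/r = 110/(1175130000/327953) = 110*(327953/1175130000) = 327953/10683000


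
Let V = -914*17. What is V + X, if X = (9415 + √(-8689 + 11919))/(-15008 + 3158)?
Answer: -36826943/2370 - √3230/11850 ≈ -15539.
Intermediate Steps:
X = -1883/2370 - √3230/11850 (X = (9415 + √3230)/(-11850) = (9415 + √3230)*(-1/11850) = -1883/2370 - √3230/11850 ≈ -0.79931)
V = -15538
V + X = -15538 + (-1883/2370 - √3230/11850) = -36826943/2370 - √3230/11850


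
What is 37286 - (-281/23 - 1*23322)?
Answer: 1394265/23 ≈ 60620.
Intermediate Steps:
37286 - (-281/23 - 1*23322) = 37286 - ((1/23)*(-281) - 23322) = 37286 - (-281/23 - 23322) = 37286 - 1*(-536687/23) = 37286 + 536687/23 = 1394265/23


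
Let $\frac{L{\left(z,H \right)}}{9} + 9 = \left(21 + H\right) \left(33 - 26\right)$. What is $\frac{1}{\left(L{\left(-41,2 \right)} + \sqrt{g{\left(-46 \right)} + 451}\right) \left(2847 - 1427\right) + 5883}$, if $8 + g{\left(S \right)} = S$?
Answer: $\frac{1948443}{3795629613449} - \frac{1420 \sqrt{397}}{3795629613449} \approx 5.0588 \cdot 10^{-7}$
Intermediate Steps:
$g{\left(S \right)} = -8 + S$
$L{\left(z,H \right)} = 1242 + 63 H$ ($L{\left(z,H \right)} = -81 + 9 \left(21 + H\right) \left(33 - 26\right) = -81 + 9 \left(21 + H\right) 7 = -81 + 9 \left(147 + 7 H\right) = -81 + \left(1323 + 63 H\right) = 1242 + 63 H$)
$\frac{1}{\left(L{\left(-41,2 \right)} + \sqrt{g{\left(-46 \right)} + 451}\right) \left(2847 - 1427\right) + 5883} = \frac{1}{\left(\left(1242 + 63 \cdot 2\right) + \sqrt{\left(-8 - 46\right) + 451}\right) \left(2847 - 1427\right) + 5883} = \frac{1}{\left(\left(1242 + 126\right) + \sqrt{-54 + 451}\right) 1420 + 5883} = \frac{1}{\left(1368 + \sqrt{397}\right) 1420 + 5883} = \frac{1}{\left(1942560 + 1420 \sqrt{397}\right) + 5883} = \frac{1}{1948443 + 1420 \sqrt{397}}$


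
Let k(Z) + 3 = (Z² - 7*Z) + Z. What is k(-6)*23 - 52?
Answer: 1535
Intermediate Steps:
k(Z) = -3 + Z² - 6*Z (k(Z) = -3 + ((Z² - 7*Z) + Z) = -3 + (Z² - 6*Z) = -3 + Z² - 6*Z)
k(-6)*23 - 52 = (-3 + (-6)² - 6*(-6))*23 - 52 = (-3 + 36 + 36)*23 - 52 = 69*23 - 52 = 1587 - 52 = 1535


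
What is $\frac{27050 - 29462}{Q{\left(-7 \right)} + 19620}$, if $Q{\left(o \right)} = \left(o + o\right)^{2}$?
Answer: $- \frac{603}{4954} \approx -0.12172$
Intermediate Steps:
$Q{\left(o \right)} = 4 o^{2}$ ($Q{\left(o \right)} = \left(2 o\right)^{2} = 4 o^{2}$)
$\frac{27050 - 29462}{Q{\left(-7 \right)} + 19620} = \frac{27050 - 29462}{4 \left(-7\right)^{2} + 19620} = - \frac{2412}{4 \cdot 49 + 19620} = - \frac{2412}{196 + 19620} = - \frac{2412}{19816} = \left(-2412\right) \frac{1}{19816} = - \frac{603}{4954}$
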